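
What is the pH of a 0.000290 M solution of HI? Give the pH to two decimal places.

HI is a strong acid and dissociates completely, so [H+] = 0.000290 M.
pH = -log(0.00029) = 3.54

pH = 3.54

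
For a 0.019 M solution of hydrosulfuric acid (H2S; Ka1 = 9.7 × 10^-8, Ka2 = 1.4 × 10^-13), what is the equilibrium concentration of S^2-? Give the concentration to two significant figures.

1.4 × 10^-13 M

First ionization gives [H+] ≈ [HS-] = 4.29 × 10^-5 M.
Second step: Ka2 = [H+][S^2-]/[HS-] ≈ [S^2-] (since [H+] ≈ [HS-]).
So [S^2-] ≈ Ka2.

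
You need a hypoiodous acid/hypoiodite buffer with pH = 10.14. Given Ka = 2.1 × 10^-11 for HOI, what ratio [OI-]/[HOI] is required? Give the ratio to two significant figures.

pKa = -log(2.1 × 10^-11) = 10.678
pH = pKa + log(r) ⇒ log(r) = 10.14 − 10.678 = -0.538
r = [OI-]/[HOI] = 10^(-0.538) = 0.29

ratio = 0.29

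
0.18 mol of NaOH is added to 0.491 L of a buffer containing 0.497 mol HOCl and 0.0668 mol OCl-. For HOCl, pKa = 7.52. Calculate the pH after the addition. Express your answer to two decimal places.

After neutralization: n(HOCl) = 0.317 mol, n(OCl-) = 0.247 mol.
pH = pKa + log(n_OCl-/n_HOCl) = 7.52 + log(0.247/0.317) = 7.52 + (-0.108)

pH = 7.41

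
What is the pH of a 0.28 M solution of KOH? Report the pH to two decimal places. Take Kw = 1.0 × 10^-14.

KOH is a strong base; [OH-] = 0.28 M.
pOH = -log(0.28) = 0.55
pH = 14.00 - 0.55 = 13.45

pH = 13.45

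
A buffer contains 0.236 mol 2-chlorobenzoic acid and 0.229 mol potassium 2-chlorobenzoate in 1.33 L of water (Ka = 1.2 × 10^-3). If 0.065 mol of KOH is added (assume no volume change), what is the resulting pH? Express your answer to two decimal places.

OH- converts ClC6H4COOH to ClC6H4COO-: ClC6H4COOH → 0.171 mol, ClC6H4COO- → 0.294 mol.
pKa = −log(1.2 × 10^-3) = 2.921
Henderson–Hasselbalch with mole ratio 0.294/0.171: pH = 2.921 + (+0.235)

pH = 3.16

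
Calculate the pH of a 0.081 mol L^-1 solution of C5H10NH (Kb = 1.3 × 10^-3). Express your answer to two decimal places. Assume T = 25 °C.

pH = 11.98

C5H10NH + H2O ⇌ C5H10NH2+ + OH-
From the ICE table, Kb = [OH-]²/(0.081 − [OH-]) = 1.3 × 10^-3.
Here C₀/Kb ≈ 62.3, so the small-[OH-] approximation fails. Use the quadratic:
[OH-] = (−Kb + √(Kb² + 4·Kb·C₀))/2 = 9.63 × 10^-3 M
pOH = 2.02, so pH = 14.00 − pOH = 11.98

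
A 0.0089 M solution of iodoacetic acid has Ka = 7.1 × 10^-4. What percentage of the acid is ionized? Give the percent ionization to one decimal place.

24.5%

ICH2COOH ⇌ ICH2COO- + H+; let x = [H+] at equilibrium.
Solve x² + 0.00071x − 6.32e-06 = 0 → x = 2.18 × 10^-3 M
Fraction ionized = 2.18 × 10^-3 / 0.0089 = 0.2449 → 24.5%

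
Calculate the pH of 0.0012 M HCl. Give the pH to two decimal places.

pH = 2.92

HCl is a strong acid and dissociates completely, so [H+] = 0.0012 M.
pH = -log(0.0012) = 2.92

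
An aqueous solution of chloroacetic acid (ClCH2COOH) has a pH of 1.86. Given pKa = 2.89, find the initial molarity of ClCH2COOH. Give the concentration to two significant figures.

[H+] = 10^(-1.86) = 1.38 × 10^-2 M = x
Ka = 10^(−2.89) = 1.29 × 10^-3
Ka = x²/(C₀ − x) ⇒ C₀ = x + x²/Ka
C₀ = 1.38 × 10^-2 + (1.38 × 10^-2)²/(1.29 × 10^-3) = 1.61 × 10^-1 M

C₀ = 1.6 × 10^-1 M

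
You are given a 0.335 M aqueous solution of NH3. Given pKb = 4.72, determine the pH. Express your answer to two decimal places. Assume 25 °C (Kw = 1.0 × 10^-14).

pH = 11.40

NH3 + H2O ⇌ NH4+ + OH-
Kb = 10^(−4.72) = 1.91 × 10^-5
Kb = x²/(0.335 − x) = 1.91 × 10^-5
Neglecting x in the denominator: x = √(1.91 × 10^-5 × 0.335) = 2.53 × 10^-3 M
Check: 0.76% ionized — well under 5%, approximation valid.
pOH = 2.60, so pH = 14.00 − pOH = 11.40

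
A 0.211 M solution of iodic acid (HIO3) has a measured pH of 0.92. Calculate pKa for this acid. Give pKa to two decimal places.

pKa = 0.80

[H+] = 10^(-0.92) = 1.20 × 10^-1 M
At equilibrium [HA] = 0.211 − 1.20 × 10^-1 = 9.10 × 10^-2 M
Ka = [H+][A-]/[HA] = (1.20 × 10^-1)² / 9.10 × 10^-2 = 1.58 × 10^-1
pKa = -log(1.58 × 10^-1) = 0.80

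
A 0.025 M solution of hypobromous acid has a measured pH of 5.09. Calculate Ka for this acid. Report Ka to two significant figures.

Ka = 2.6 × 10^-9

[H+] = 10^(-5.09) = 8.13 × 10^-6 M
At equilibrium [HA] = 0.025 − 8.13 × 10^-6 = 2.50 × 10^-2 M
Ka = [H+][A-]/[HA] = (8.13 × 10^-6)² / 2.50 × 10^-2 = 2.6 × 10^-9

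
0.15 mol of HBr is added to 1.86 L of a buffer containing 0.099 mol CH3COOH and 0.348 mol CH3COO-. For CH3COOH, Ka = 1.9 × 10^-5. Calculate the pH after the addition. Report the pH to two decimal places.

pH = 4.62

After neutralization: n(CH3COOH) = 0.249 mol, n(CH3COO-) = 0.198 mol.
pKa = −log(1.9 × 10^-5) = 4.721
Henderson–Hasselbalch with mole ratio 0.198/0.249: pH = 4.721 + (-0.100)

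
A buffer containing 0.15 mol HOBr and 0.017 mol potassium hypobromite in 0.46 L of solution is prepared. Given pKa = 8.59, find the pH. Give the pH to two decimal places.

pH = 7.64

Henderson–Hasselbalch: pH = pKa + log([OBr-]/[HOBr]) = 8.59 + log(0.017/0.15)
pH = 8.59 + (-0.946) = 7.64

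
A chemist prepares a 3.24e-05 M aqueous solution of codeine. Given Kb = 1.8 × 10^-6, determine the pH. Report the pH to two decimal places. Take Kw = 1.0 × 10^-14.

pH = 8.83

C18H21NO3 + H2O ⇌ C18H22NO3+ + OH-
From the ICE table, Kb = [OH-]²/(3.24e-05 − [OH-]) = 1.8 × 10^-6.
Here C₀/Kb ≈ 18, so the small-[OH-] approximation fails. Use the quadratic:
[OH-] = [−1.8e-06 + √(1.8e-06² + 2.33e-10)]/2 = 6.79 × 10^-6 M
pOH = 5.17, so pH = 14.00 − pOH = 8.83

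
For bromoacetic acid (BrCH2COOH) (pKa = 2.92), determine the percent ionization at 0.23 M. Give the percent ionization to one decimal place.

BrCH2COOH ⇌ BrCH2COO- + H+; let x = [H+] at equilibrium.
Ka = 10^(−2.92) = 1.20 × 10^-3
Solve x² + 0.0012x − 0.000276 = 0 → x = 1.60 × 10^-2 M
% ionization = x/C₀ × 100% = 1.60 × 10^-2/0.23 × 100% = 7.0%

7.0%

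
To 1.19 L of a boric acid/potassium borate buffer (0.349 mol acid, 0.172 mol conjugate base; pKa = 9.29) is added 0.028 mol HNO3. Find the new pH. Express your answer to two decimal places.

Added H+ converts B(OH)4- to B(OH)3: B(OH)3 → 0.377 mol, B(OH)4- → 0.144 mol.
pH = pKa + log(n_B(OH)4-/n_B(OH)3) = 9.29 + log(0.144/0.377) = 9.29 + (-0.418)

pH = 8.87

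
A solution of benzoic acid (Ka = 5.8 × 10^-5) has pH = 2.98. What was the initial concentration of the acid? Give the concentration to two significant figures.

C₀ = 2.0 × 10^-2 M

[H+] = 10^(-2.98) = 1.05 × 10^-3 M = x
Ka = x²/(C₀ − x) ⇒ C₀ = x + x²/Ka
C₀ = 1.05 × 10^-3 + (1.05 × 10^-3)²/(5.8 × 10^-5) = 2.01 × 10^-2 M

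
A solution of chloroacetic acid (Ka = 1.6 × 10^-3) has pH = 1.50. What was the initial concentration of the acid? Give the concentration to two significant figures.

[H+] = 10^(-1.50) = 3.16 × 10^-2 M = x
Ka = x²/(C₀ − x) ⇒ C₀ = x + x²/Ka
C₀ = 3.16 × 10^-2 + (3.16 × 10^-2)²/(1.6 × 10^-3) = 6.56 × 10^-1 M

C₀ = 6.6 × 10^-1 M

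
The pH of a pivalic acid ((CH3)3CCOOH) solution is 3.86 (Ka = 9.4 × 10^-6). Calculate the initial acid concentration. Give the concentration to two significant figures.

[H+] = 10^(-3.86) = 1.38 × 10^-4 M = x
Ka = x²/(C₀ − x) ⇒ C₀ = x + x²/Ka
C₀ = 1.38 × 10^-4 + (1.38 × 10^-4)²/(9.4 × 10^-6) = 2.16 × 10^-3 M

C₀ = 2.2 × 10^-3 M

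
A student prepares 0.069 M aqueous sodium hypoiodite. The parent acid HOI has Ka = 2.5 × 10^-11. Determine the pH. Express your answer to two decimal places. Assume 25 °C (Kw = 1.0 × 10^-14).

pH = 11.70

OI- is the conjugate base of the weak acid HOI.
Kb = Kw/Ka = 1.0×10^-14 / 2.5 × 10^-11 = 4.00 × 10^-4
From the ICE table, Kb = x²/(0.069 − x) = 4.00 × 10^-4.
The 5% rule fails; solving x² + Kb·x − Kb·C₀ = 0 exactly:
x = (−Kb + √(Kb² + 4·Kb·C₀))/2 = 5.06 × 10^-3 M
pOH = 2.30, so pH = 14.00 − pOH = 11.70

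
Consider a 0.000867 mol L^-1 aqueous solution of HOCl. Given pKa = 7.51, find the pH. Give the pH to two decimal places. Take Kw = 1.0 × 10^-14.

HOCl ⇌ OCl- + H+
Ka = 10^(−7.51) = 3.09 × 10^-8
From the ICE table, Ka = [H+]²/(0.000867 − [H+]) = 3.09 × 10^-8.
Neglecting [H+] in the denominator: [H+] = √(3.09 × 10^-8 × 0.000867) = 5.18 × 10^-6 M
([H+]/C₀ = 0.6% < 5%, so the approximation holds.)
pH = −log(5.18 × 10^-6) = 5.29

pH = 5.29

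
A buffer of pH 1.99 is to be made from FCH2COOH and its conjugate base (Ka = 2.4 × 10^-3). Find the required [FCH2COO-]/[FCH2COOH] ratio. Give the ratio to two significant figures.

pKa = -log(2.4 × 10^-3) = 2.620
pH = pKa + log(r) ⇒ log(r) = 1.99 − 2.620 = -0.630
r = [FCH2COO-]/[FCH2COOH] = 10^(-0.630) = 0.234

ratio = 0.23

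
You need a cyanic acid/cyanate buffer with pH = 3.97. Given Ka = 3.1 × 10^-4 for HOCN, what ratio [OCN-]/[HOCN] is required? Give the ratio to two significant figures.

ratio = 2.9

pKa = -log(3.1 × 10^-4) = 3.509
pH = pKa + log(r) ⇒ log(r) = 3.97 − 3.509 = +0.461
r = [OCN-]/[HOCN] = 10^(+0.461) = 2.89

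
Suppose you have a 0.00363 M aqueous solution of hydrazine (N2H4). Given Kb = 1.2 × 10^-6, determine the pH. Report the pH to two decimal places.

pH = 9.82

N2H4 + H2O ⇌ N2H5+ + OH-
Kb = [OH-]²/(0.00363 − [OH-]) = 1.2 × 10^-6
Assume [OH-] ≪ 0.00363: [OH-] ≈ √(1.2 × 10^-6 × 0.00363) = 6.60 × 10^-5 M
pOH = 4.18, so pH = 14.00 − pOH = 9.82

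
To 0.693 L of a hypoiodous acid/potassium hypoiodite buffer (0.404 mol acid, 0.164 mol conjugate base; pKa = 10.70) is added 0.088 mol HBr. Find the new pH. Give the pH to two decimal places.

pH = 9.89

After neutralization: n(HOI) = 0.492 mol, n(OI-) = 0.076 mol.
pH = pKa + log(n_OI-/n_HOI) = 10.70 + log(0.076/0.492) = 10.70 + (-0.811)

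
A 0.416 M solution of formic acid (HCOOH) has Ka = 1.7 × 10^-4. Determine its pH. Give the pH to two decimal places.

HCOOH ⇌ HCOO- + H+
From the ICE table, Ka = [H+]²/(0.416 − [H+]) = 1.7 × 10^-4.
Neglecting [H+] in the denominator: [H+] = √(1.7 × 10^-4 × 0.416) = 8.41 × 10^-3 M
pH = −log[H+] = −log(8.41 × 10^-3) = 2.08

pH = 2.08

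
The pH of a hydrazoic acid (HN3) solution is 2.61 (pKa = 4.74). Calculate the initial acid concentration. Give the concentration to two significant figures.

[H+] = 10^(-2.61) = 2.45 × 10^-3 M = x
Ka = 10^(−4.74) = 1.82 × 10^-5
Ka = x²/(C₀ − x) ⇒ C₀ = x + x²/Ka
C₀ = 2.45 × 10^-3 + (2.45 × 10^-3)²/(1.82 × 10^-5) = 3.32 × 10^-1 M

C₀ = 3.3 × 10^-1 M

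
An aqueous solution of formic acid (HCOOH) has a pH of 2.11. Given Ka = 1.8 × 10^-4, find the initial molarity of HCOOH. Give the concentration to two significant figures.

C₀ = 3.4 × 10^-1 M

[H+] = 10^(-2.11) = 7.76 × 10^-3 M = x
Ka = x²/(C₀ − x) ⇒ C₀ = x + x²/Ka
C₀ = 7.76 × 10^-3 + (7.76 × 10^-3)²/(1.8 × 10^-4) = 3.42 × 10^-1 M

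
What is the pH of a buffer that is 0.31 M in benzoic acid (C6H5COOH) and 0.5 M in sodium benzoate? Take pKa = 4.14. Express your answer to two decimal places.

Using pH = pKa + log([base]/[acid]) with [base]/[acid] = 0.5/0.31:
pH = 4.14 + (+0.208) = 4.35

pH = 4.35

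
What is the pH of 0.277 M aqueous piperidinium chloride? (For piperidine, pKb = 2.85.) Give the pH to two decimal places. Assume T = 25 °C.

C5H10NH2+ is the conjugate acid of the weak base C5H10NH.
Kb = 10^(−2.85) = 1.41 × 10^-3
Ka = Kw/Kb = 1.0×10^-14 / 1.41 × 10^-3 = 7.09 × 10^-12
Let x = [H+] at equilibrium. Ka = x²/(0.277 − x).
Neglecting x in the denominator: x = √(7.09 × 10^-12 × 0.277) = 1.40 × 10^-6 M
Check: 0.00051% ionized — well under 5%, approximation valid.
pH = −log(1.40 × 10^-6) = 5.85

pH = 5.85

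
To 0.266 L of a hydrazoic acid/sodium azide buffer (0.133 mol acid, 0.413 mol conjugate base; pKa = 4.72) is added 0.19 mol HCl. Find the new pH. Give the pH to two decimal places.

pH = 4.56

After neutralization: n(HN3) = 0.323 mol, n(N3-) = 0.223 mol.
pH = pKa + log([A⁻]/[HA]) = 4.72 + log(0.223/0.323) = 4.72 -0.161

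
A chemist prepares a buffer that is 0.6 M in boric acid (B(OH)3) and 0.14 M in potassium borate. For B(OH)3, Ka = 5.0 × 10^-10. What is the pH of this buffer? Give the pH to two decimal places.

pH = 8.67

pKa = −log(5.0 × 10^-10) = 9.301
pH = pKa + log([A⁻]/[HA]) = 9.301 + log(0.14/0.6)
pH = 9.301 + (-0.632) = 8.67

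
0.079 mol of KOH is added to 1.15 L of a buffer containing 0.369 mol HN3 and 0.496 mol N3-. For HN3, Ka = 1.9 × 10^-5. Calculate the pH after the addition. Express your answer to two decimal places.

pH = 5.02

OH- converts HN3 to N3-: HN3 → 0.29 mol, N3- → 0.575 mol.
pKa = −log(1.9 × 10^-5) = 4.721
pH = pKa + log([A⁻]/[HA]) = 4.721 + log(0.575/0.29) = 4.721 +0.297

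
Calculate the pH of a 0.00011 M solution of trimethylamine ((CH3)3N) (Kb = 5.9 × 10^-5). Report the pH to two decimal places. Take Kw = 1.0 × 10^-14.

(CH3)3N + H2O ⇌ (CH3)3NH+ + OH-
Kb = x²/(0.00011 − x) = 5.9 × 10^-5
x is not negligible relative to C₀; solve x² + 5.9e-05·x − 6.49e-09 = 0.
x = [−5.9e-05 + √(5.9e-05² + 2.6e-08)]/2 = 5.63 × 10^-5 M
pOH = 4.25, so pH = 14.00 − pOH = 9.75

pH = 9.75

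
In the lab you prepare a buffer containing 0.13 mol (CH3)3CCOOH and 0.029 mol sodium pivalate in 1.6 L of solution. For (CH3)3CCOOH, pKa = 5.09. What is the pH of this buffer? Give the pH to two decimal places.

Using pH = pKa + log([base]/[acid]) with [base]/[acid] = 0.029/0.13:
pH = 5.09 + (-0.652) = 4.44

pH = 4.44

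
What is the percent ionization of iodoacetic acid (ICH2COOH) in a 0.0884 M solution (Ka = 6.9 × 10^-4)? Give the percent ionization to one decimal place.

ICH2COOH ⇌ ICH2COO- + H+; let x = [H+] at equilibrium.
Ka = x²/(C₀ − x); solving the quadratic gives x = 7.47 × 10^-3 M.
% ionization = x/C₀ × 100% = 7.47 × 10^-3/0.0884 × 100% = 8.5%

8.5%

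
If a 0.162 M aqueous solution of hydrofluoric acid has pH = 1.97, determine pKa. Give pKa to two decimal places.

pKa = 3.12

[H+] = 10^(-1.97) = 1.07 × 10^-2 M
At equilibrium [HA] = 0.162 − 1.07 × 10^-2 = 1.51 × 10^-1 M
Ka = [H+][A-]/[HA] = (1.07 × 10^-2)² / 1.51 × 10^-1 = 7.58 × 10^-4
pKa = -log(7.58 × 10^-4) = 3.12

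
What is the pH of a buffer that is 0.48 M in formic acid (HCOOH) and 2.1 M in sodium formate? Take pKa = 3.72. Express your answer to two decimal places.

pH = 4.36

Henderson–Hasselbalch: pH = pKa + log([HCOO-]/[HCOOH]) = 3.72 + log(2.1/0.48)
pH = 3.72 + (+0.641) = 4.36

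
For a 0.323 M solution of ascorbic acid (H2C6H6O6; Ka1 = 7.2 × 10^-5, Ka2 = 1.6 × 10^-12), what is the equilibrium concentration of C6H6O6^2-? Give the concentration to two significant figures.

1.6 × 10^-12 M

First ionization gives [H+] ≈ [HC6H6O6-] = 4.82 × 10^-3 M.
Second step: Ka2 = [H+][C6H6O6^2-]/[HC6H6O6-] ≈ [C6H6O6^2-] (since [H+] ≈ [HC6H6O6-]).
So [C6H6O6^2-] ≈ Ka2.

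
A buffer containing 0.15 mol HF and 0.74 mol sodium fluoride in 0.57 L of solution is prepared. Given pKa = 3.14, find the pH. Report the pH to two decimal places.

pH = pKa + log([A⁻]/[HA]) = 3.14 + log(0.74/0.15)
pH = 3.14 + (+0.693) = 3.83

pH = 3.83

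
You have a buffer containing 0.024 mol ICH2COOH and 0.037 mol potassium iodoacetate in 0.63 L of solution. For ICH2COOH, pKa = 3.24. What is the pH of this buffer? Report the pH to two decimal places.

pH = 3.43

pH = pKa + log([A⁻]/[HA]) = 3.24 + log(0.037/0.024)
pH = 3.24 + (+0.188) = 3.43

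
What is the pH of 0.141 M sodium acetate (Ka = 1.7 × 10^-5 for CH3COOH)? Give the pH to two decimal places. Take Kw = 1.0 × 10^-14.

CH3COO- is the conjugate base of the weak acid CH3COOH.
Kb = Kw/Ka = 1.0×10^-14 / 1.7 × 10^-5 = 5.88 × 10^-10
From the ICE table, Kb = [OH-]²/(0.141 − [OH-]) = 5.88 × 10^-10.
Since Kb ≪ C₀, [OH-] ≈ √(Kb·C₀) = 9.11 × 10^-6 M.
Check: 0.0065% ionized — well under 5%, approximation valid.
pOH = 5.04, so pH = 14.00 − pOH = 8.96

pH = 8.96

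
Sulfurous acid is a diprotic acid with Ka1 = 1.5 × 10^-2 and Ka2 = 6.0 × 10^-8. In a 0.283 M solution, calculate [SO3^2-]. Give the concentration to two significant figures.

First ionization gives [H+] ≈ [HSO3-] = 5.81 × 10^-2 M.
Second step: Ka2 = [H+][SO3^2-]/[HSO3-] ≈ [SO3^2-] (since [H+] ≈ [HSO3-]).
So [SO3^2-] ≈ Ka2.

6.0 × 10^-8 M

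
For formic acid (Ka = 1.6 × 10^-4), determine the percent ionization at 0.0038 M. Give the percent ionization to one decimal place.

HCOOH ⇌ HCOO- + H+; let x = [H+] at equilibrium.
Solve x² + 0.00016x − 6.08e-07 = 0 → x = 7.04 × 10^-4 M
% ionization = x/C₀ × 100% = 7.04 × 10^-4/0.0038 × 100% = 18.5%

18.5%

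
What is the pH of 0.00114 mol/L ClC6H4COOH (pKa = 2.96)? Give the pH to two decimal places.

pH = 3.16

ClC6H4COOH ⇌ ClC6H4COO- + H+
Ka = 10^(−2.96) = 1.10 × 10^-3
From the ICE table, Ka = [H+]²/(0.00114 − [H+]) = 1.10 × 10^-3.
Here C₀/Ka ≈ 1.04, so the small-[H+] approximation fails. Use the quadratic:
[H+] = [−0.0011 + √(0.0011² + 5.02e-06)]/2 = 6.98 × 10^-4 M
pH = −log[H+] = −log(6.98 × 10^-4) = 3.16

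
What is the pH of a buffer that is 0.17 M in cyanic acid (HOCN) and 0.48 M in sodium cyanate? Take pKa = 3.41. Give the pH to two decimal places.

pH = 3.86

Using pH = pKa + log([base]/[acid]) with [base]/[acid] = 0.48/0.17:
pH = 3.41 + (+0.451) = 3.86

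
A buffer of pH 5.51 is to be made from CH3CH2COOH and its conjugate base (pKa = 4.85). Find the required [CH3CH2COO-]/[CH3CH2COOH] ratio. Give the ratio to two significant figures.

ratio = 4.6

pH = pKa + log(r) ⇒ log(r) = 5.51 − 4.85 = +0.66
r = [CH3CH2COO-]/[CH3CH2COOH] = 10^(+0.66) = 4.57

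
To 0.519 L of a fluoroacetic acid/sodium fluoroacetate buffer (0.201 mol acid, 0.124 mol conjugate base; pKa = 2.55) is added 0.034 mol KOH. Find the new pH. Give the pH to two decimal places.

After neutralization: n(FCH2COOH) = 0.167 mol, n(FCH2COO-) = 0.158 mol.
pH = pKa + log([A⁻]/[HA]) = 2.55 + log(0.158/0.167) = 2.55 -0.024

pH = 2.53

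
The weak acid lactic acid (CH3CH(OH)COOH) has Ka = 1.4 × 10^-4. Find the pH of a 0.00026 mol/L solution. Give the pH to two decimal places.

pH = 3.88

CH3CH(OH)COOH ⇌ CH3CH(OH)COO- + H+
Ka = [H+]²/(0.00026 − [H+]) = 1.4 × 10^-4
Here C₀/Ka ≈ 1.86, so the small-[H+] approximation fails. Use the quadratic:
[H+] = (−Ka + √(Ka² + 4·Ka·C₀))/2 = 1.33 × 10^-4 M
pH = −log(1.33 × 10^-4) = 3.88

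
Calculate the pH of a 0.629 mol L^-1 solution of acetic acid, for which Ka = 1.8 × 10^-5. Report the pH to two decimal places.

pH = 2.47

CH3COOH ⇌ CH3COO- + H+
From the ICE table, Ka = x²/(0.629 − x) = 1.8 × 10^-5.
Neglecting x in the denominator: x = √(1.8 × 10^-5 × 0.629) = 3.36 × 10^-3 M
Check: 0.53% ionized — well under 5%, approximation valid.
pH = −log[H+] = −log(3.36 × 10^-3) = 2.47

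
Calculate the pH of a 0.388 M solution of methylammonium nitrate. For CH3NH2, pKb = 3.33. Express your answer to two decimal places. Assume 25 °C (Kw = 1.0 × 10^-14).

pH = 5.54

CH3NH3+ is the conjugate acid of the weak base CH3NH2.
Kb = 10^(−3.33) = 4.68 × 10^-4
Ka = Kw/Kb = 1.0×10^-14 / 4.68 × 10^-4 = 2.14 × 10^-11
From the ICE table, Ka = [H+]²/(0.388 − [H+]) = 2.14 × 10^-11.
Neglecting [H+] in the denominator: [H+] = √(2.14 × 10^-11 × 0.388) = 2.88 × 10^-6 M
pH = −log(2.88 × 10^-6) = 5.54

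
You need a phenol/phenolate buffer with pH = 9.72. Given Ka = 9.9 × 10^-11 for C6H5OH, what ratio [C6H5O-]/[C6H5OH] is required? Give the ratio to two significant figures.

ratio = 0.52

pKa = -log(9.9 × 10^-11) = 10.004
pH = pKa + log(r) ⇒ log(r) = 9.72 − 10.004 = -0.284
r = [C6H5O-]/[C6H5OH] = 10^(-0.284) = 0.52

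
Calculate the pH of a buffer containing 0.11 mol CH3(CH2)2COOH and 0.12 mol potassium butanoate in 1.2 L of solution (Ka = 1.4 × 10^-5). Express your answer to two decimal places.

pKa = −log(1.4 × 10^-5) = 4.854
Henderson–Hasselbalch: pH = pKa + log([CH3(CH2)2COO-]/[CH3(CH2)2COOH]) = 4.854 + log(0.12/0.11)
pH = 4.854 + (+0.038) = 4.89

pH = 4.89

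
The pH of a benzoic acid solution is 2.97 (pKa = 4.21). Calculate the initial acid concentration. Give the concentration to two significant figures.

C₀ = 2.0 × 10^-2 M

[H+] = 10^(-2.97) = 1.07 × 10^-3 M = x
Ka = 10^(−4.21) = 6.17 × 10^-5
Ka = x²/(C₀ − x) ⇒ C₀ = x + x²/Ka
C₀ = 1.07 × 10^-3 + (1.07 × 10^-3)²/(6.17 × 10^-5) = 1.96 × 10^-2 M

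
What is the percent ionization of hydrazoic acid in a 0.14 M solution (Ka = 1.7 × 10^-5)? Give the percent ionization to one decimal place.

1.1%

HN3 ⇌ N3- + H+; let x = [H+] at equilibrium.
x ≈ √(Ka·C₀) = √(1.7 × 10^-5 × 0.14) = 1.54 × 10^-3 M
Fraction ionized = 1.54 × 10^-3 / 0.14 = 0.0110 → 1.1%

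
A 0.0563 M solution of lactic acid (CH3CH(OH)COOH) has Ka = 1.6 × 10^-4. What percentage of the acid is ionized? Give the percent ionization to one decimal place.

5.2%

CH3CH(OH)COOH ⇌ CH3CH(OH)COO- + H+; let x = [H+] at equilibrium.
Ka = x²/(C₀ − x); solving the quadratic gives x = 2.92 × 10^-3 M.
% ionization = x/C₀ × 100% = 2.92 × 10^-3/0.0563 × 100% = 5.2%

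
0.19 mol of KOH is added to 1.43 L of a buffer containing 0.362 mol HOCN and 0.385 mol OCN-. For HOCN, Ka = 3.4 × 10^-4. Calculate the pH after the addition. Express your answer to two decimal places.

pH = 3.99

After neutralization: n(HOCN) = 0.172 mol, n(OCN-) = 0.575 mol.
pKa = −log(3.4 × 10^-4) = 3.469
Henderson–Hasselbalch with mole ratio 0.575/0.172: pH = 3.469 + (+0.524)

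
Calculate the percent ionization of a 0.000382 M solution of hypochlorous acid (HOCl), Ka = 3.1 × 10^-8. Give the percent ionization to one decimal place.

HOCl ⇌ OCl- + H+; let x = [H+] at equilibrium.
x ≈ √(Ka·C₀) = √(3.1 × 10^-8 × 0.000382) = 3.44 × 10^-6 M
Fraction ionized = 3.44 × 10^-6 / 0.000382 = 0.0090 → 0.9%

0.9%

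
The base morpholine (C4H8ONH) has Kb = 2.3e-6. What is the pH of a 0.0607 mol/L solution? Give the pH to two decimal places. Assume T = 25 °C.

C4H8ONH + H2O ⇌ C4H8ONH2+ + OH-
Kb = x²/(0.0607 − x) = 2.3 × 10^-6
Since Kb ≪ C₀, x ≈ √(Kb·C₀) = 3.74 × 10^-4 M.
(x/C₀ = 0.62% < 5%, so the approximation holds.)
pOH = 3.43, so pH = 14.00 − pOH = 10.57

pH = 10.57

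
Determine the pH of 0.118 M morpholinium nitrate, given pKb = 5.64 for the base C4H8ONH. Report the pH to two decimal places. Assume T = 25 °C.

pH = 4.64

C4H8ONH2+ is the conjugate acid of the weak base C4H8ONH.
Kb = 10^(−5.64) = 2.29 × 10^-6
Ka = Kw/Kb = 1.0×10^-14 / 2.29 × 10^-6 = 4.37 × 10^-9
From the ICE table, Ka = x²/(0.118 − x) = 4.37 × 10^-9.
Since Ka ≪ C₀, x ≈ √(Ka·C₀) = 2.27 × 10^-5 M.
Check: 0.019% ionized — well under 5%, approximation valid.
pH = −log(2.27 × 10^-5) = 4.64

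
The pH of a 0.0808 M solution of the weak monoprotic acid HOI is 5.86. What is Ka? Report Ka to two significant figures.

Ka = 2.4 × 10^-11

[H+] = 10^(-5.86) = 1.38 × 10^-6 M
At equilibrium [HA] = 0.0808 − 1.38 × 10^-6 = 8.08 × 10^-2 M
Ka = [H+][A-]/[HA] = (1.38 × 10^-6)² / 8.08 × 10^-2 = 2.4 × 10^-11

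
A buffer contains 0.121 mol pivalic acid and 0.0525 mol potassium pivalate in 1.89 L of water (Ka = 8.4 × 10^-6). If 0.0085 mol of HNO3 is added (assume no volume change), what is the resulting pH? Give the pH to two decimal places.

After neutralization: n((CH3)3CCOOH) = 0.13 mol, n((CH3)3CCOO-) = 0.044 mol.
pKa = −log(8.4 × 10^-6) = 5.076
Henderson–Hasselbalch with mole ratio 0.044/0.13: pH = 5.076 + (-0.470)

pH = 4.61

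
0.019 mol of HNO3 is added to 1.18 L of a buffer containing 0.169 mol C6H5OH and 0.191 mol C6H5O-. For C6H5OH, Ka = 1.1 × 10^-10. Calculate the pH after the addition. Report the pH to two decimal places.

pH = 9.92

Added H+ converts C6H5O- to C6H5OH: C6H5OH → 0.188 mol, C6H5O- → 0.172 mol.
pKa = −log(1.1 × 10^-10) = 9.959
Henderson–Hasselbalch with mole ratio 0.172/0.188: pH = 9.959 + (-0.039)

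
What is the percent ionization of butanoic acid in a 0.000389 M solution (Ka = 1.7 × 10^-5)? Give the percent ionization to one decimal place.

CH3(CH2)2COOH ⇌ CH3(CH2)2COO- + H+; let x = [H+] at equilibrium.
Ka = x²/(C₀ − x); solving the quadratic gives x = 7.33 × 10^-5 M.
% ionization = x/C₀ × 100% = 7.33 × 10^-5/0.000389 × 100% = 18.8%

18.8%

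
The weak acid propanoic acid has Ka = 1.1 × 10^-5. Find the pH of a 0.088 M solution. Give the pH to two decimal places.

CH3CH2COOH ⇌ CH3CH2COO- + H+
Ka = x²/(0.088 − x) = 1.1 × 10^-5
Neglecting x in the denominator: x = √(1.1 × 10^-5 × 0.088) = 9.84 × 10^-4 M
pH = −log(9.84 × 10^-4) = 3.01

pH = 3.01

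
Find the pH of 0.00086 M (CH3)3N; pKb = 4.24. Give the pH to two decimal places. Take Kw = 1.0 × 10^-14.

(CH3)3N + H2O ⇌ (CH3)3NH+ + OH-
Kb = 10^(−4.24) = 5.75 × 10^-5
From the ICE table, Kb = [OH-]²/(0.00086 − [OH-]) = 5.75 × 10^-5.
The 5% rule fails; solving [OH-]² + Kb·[OH-] − Kb·C₀ = 0 exactly:
[OH-] = [−5.75e-05 + √(5.75e-05² + 1.98e-07)]/2 = 1.95 × 10^-4 M
pOH = 3.71, so pH = 14.00 − pOH = 10.29

pH = 10.29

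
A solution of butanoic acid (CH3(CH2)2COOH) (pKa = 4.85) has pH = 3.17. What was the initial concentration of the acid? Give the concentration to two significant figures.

[H+] = 10^(-3.17) = 6.76 × 10^-4 M = x
Ka = 10^(−4.85) = 1.41 × 10^-5
Ka = x²/(C₀ − x) ⇒ C₀ = x + x²/Ka
C₀ = 6.76 × 10^-4 + (6.76 × 10^-4)²/(1.41 × 10^-5) = 3.31 × 10^-2 M

C₀ = 3.3 × 10^-2 M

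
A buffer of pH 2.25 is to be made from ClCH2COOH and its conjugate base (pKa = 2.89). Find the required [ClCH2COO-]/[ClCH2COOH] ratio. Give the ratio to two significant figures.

pH = pKa + log(r) ⇒ log(r) = 2.25 − 2.89 = -0.64
r = [ClCH2COO-]/[ClCH2COOH] = 10^(-0.64) = 0.229

ratio = 0.23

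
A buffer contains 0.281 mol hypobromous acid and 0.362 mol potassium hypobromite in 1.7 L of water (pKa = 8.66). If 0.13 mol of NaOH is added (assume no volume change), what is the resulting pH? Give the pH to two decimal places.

After neutralization: n(HOBr) = 0.151 mol, n(OBr-) = 0.492 mol.
pH = pKa + log(n_OBr-/n_HOBr) = 8.66 + log(0.492/0.151) = 8.66 + (+0.513)

pH = 9.17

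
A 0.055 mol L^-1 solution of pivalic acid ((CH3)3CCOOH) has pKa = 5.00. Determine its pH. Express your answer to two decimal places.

(CH3)3CCOOH ⇌ (CH3)3CCOO- + H+
Ka = 10^(−5.00) = 1.00 × 10^-5
From the ICE table, Ka = [H+]²/(0.055 − [H+]) = 1.00 × 10^-5.
Assume [H+] ≪ 0.055: [H+] ≈ √(1.00 × 10^-5 × 0.055) = 7.42 × 10^-4 M
Check: 1.3% ionized — well under 5%, approximation valid.
pH = −log[H+] = −log(7.42 × 10^-4) = 3.13

pH = 3.13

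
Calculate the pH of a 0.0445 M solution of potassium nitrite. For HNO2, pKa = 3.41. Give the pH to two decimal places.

pH = 8.03

NO2- is the conjugate base of the weak acid HNO2.
Ka = 10^(−3.41) = 3.89 × 10^-4
Kb = Kw/Ka = 1.0×10^-14 / 3.89 × 10^-4 = 2.57 × 10^-11
Kb = [OH-]²/(0.0445 − [OH-]) = 2.57 × 10^-11
Neglecting [OH-] in the denominator: [OH-] = √(2.57 × 10^-11 × 0.0445) = 1.07 × 10^-6 M
Check: 0.0024% ionized — well under 5%, approximation valid.
pOH = 5.97, so pH = 14.00 − pOH = 8.03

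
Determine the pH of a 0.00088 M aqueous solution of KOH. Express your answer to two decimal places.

pH = 10.94

KOH is a strong base; [OH-] = 0.00088 M.
pOH = -log(0.00088) = 3.06
pH = 14.00 - 3.06 = 10.94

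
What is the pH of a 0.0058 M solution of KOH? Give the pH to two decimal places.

pH = 11.76

KOH is a strong base; [OH-] = 0.0058 M.
pOH = -log(0.0058) = 2.24
pH = 14.00 - 2.24 = 11.76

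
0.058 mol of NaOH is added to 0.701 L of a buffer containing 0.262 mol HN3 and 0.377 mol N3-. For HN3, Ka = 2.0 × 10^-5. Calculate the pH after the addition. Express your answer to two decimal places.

OH- converts HN3 to N3-: HN3 → 0.204 mol, N3- → 0.435 mol.
pKa = −log(2.0 × 10^-5) = 4.699
pH = pKa + log([A⁻]/[HA]) = 4.699 + log(0.435/0.204) = 4.699 +0.329

pH = 5.03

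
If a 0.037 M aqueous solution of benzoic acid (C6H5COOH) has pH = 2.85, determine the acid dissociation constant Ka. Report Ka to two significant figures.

Ka = 5.6 × 10^-5

[H+] = 10^(-2.85) = 1.41 × 10^-3 M
At equilibrium [HA] = 0.037 − 1.41 × 10^-3 = 3.56 × 10^-2 M
Ka = [H+][A-]/[HA] = (1.41 × 10^-3)² / 3.56 × 10^-2 = 5.6 × 10^-5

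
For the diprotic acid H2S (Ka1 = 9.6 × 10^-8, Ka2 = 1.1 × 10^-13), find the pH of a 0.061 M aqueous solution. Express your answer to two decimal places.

Ka1 ≫ Ka2, so treat the first dissociation as the only significant source of H+.
Ka1 = x²/(0.061 − x) = 9.6 × 10^-8
x ≈ √(9.6 × 10^-8 × 0.061) = 7.65 × 10^-5 M
pH = −log(7.65 × 10^-5) = 4.12

pH = 4.12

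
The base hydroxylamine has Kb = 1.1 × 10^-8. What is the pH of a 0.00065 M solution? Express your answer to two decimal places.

pH = 8.43

NH2OH + H2O ⇌ NH3OH+ + OH-
Let x = [OH-] at equilibrium. Kb = x²/(0.00065 − x).
Neglecting x in the denominator: x = √(1.1 × 10^-8 × 0.00065) = 2.67 × 10^-6 M
pOH = 5.57, so pH = 14.00 − pOH = 8.43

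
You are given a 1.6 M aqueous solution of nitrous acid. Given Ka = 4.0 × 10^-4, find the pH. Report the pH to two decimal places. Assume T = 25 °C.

HNO2 ⇌ NO2- + H+
From the ICE table, Ka = [H+]²/(1.6 − [H+]) = 4.0 × 10^-4.
Assume [H+] ≪ 1.6: [H+] ≈ √(4.0 × 10^-4 × 1.6) = 2.53 × 10^-2 M
pH = −log[H+] = −log(2.53 × 10^-2) = 1.60

pH = 1.60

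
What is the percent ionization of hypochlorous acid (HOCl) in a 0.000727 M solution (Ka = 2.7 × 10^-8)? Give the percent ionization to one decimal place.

0.6%

HOCl ⇌ OCl- + H+; let x = [H+] at equilibrium.
x ≈ √(Ka·C₀) = √(2.7 × 10^-8 × 0.000727) = 4.43 × 10^-6 M
% ionization = x/C₀ × 100% = 4.43 × 10^-6/0.000727 × 100% = 0.6%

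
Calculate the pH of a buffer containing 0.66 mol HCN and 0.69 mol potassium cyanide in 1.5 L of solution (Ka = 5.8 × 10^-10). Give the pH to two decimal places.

pH = 9.26

pKa = −log(5.8 × 10^-10) = 9.237
Using pH = pKa + log([base]/[acid]) with [base]/[acid] = 0.69/0.66:
pH = 9.237 + (+0.019) = 9.26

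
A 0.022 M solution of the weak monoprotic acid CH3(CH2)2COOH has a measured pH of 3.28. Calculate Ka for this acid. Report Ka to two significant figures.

Ka = 1.3 × 10^-5

[H+] = 10^(-3.28) = 5.25 × 10^-4 M
At equilibrium [HA] = 0.022 − 5.25 × 10^-4 = 2.15 × 10^-2 M
Ka = [H+][A-]/[HA] = (5.25 × 10^-4)² / 2.15 × 10^-2 = 1.3 × 10^-5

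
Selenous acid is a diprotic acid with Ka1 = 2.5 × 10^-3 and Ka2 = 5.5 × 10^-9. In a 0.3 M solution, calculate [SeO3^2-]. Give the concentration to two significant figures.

5.5 × 10^-9 M

First ionization gives [H+] ≈ [HSeO3-] = 2.62 × 10^-2 M.
Second step: Ka2 = [H+][SeO3^2-]/[HSeO3-] ≈ [SeO3^2-] (since [H+] ≈ [HSeO3-]).
So [SeO3^2-] ≈ Ka2.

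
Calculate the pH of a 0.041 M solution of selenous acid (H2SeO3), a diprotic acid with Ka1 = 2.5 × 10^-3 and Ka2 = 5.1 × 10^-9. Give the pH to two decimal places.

pH = 2.05

Since Ka1 ≫ Ka2, the first ionization dominates [H+].
Ka1 = x²/(0.041 − x) = 2.5 × 10^-3
Solving the quadratic: x = (−Ka1 + √(Ka1² + 4·Ka1·C₀))/2 = 8.95 × 10^-3 M
pH = −log(8.95 × 10^-3) = 2.05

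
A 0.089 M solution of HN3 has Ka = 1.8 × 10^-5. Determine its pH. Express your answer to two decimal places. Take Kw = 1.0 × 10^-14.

pH = 2.90

HN3 ⇌ N3- + H+
From the ICE table, Ka = [H+]²/(0.089 − [H+]) = 1.8 × 10^-5.
Assume [H+] ≪ 0.089: [H+] ≈ √(1.8 × 10^-5 × 0.089) = 1.27 × 10^-3 M
([H+]/C₀ = 1.4% < 5%, so the approximation holds.)
pH = −log(1.27 × 10^-3) = 2.90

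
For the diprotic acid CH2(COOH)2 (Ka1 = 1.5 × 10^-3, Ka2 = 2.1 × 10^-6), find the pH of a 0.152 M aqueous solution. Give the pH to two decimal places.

pH = 1.84

Ka1 ≫ Ka2, so treat the first dissociation as the only significant source of H+.
Ka1 = x²/(0.152 − x) = 1.5 × 10^-3
Solving the quadratic: x = (−Ka1 + √(Ka1² + 4·Ka1·C₀))/2 = 1.44 × 10^-2 M
pH = −log(1.44 × 10^-2) = 1.84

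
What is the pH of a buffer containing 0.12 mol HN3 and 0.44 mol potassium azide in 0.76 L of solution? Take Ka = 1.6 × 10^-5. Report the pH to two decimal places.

pKa = −log(1.6 × 10^-5) = 4.796
pH = pKa + log([A⁻]/[HA]) = 4.796 + log(0.44/0.12)
pH = 4.796 + (+0.564) = 5.36

pH = 5.36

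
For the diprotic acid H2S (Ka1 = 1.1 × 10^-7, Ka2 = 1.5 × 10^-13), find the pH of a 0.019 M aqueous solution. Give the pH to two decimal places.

Ka1 ≫ Ka2, so treat the first dissociation as the only significant source of H+.
Ka1 = x²/(0.019 − x) = 1.1 × 10^-7
x ≈ √(1.1 × 10^-7 × 0.019) = 4.57 × 10^-5 M
pH = −log(4.57 × 10^-5) = 4.34

pH = 4.34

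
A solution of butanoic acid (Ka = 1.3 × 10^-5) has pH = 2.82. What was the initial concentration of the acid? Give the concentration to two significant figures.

[H+] = 10^(-2.82) = 1.51 × 10^-3 M = x
Ka = x²/(C₀ − x) ⇒ C₀ = x + x²/Ka
C₀ = 1.51 × 10^-3 + (1.51 × 10^-3)²/(1.3 × 10^-5) = 1.77 × 10^-1 M

C₀ = 1.8 × 10^-1 M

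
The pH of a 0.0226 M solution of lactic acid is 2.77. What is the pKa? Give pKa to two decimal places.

pKa = 3.86

[H+] = 10^(-2.77) = 1.70 × 10^-3 M
At equilibrium [HA] = 0.0226 − 1.70 × 10^-3 = 2.09 × 10^-2 M
Ka = [H+][A-]/[HA] = (1.70 × 10^-3)² / 2.09 × 10^-2 = 1.38 × 10^-4
pKa = -log(1.38 × 10^-4) = 3.86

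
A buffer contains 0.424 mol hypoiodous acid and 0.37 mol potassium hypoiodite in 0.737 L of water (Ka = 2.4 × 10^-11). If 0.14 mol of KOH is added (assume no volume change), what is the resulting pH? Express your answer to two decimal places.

OH- converts HOI to OI-: HOI → 0.284 mol, OI- → 0.51 mol.
pKa = −log(2.4 × 10^-11) = 10.620
pH = pKa + log(n_OI-/n_HOI) = 10.620 + log(0.51/0.284) = 10.620 + (+0.254)

pH = 10.87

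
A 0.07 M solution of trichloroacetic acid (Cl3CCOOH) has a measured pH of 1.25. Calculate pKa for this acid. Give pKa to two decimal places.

[H+] = 10^(-1.25) = 5.62 × 10^-2 M
At equilibrium [HA] = 0.07 − 5.62 × 10^-2 = 1.38 × 10^-2 M
Ka = [H+][A-]/[HA] = (5.62 × 10^-2)² / 1.38 × 10^-2 = 2.29 × 10^-1
pKa = -log(2.29 × 10^-1) = 0.64

pKa = 0.64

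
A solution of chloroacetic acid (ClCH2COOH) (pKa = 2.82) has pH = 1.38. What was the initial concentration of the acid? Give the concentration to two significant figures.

[H+] = 10^(-1.38) = 4.17 × 10^-2 M = x
Ka = 10^(−2.82) = 1.51 × 10^-3
Ka = x²/(C₀ − x) ⇒ C₀ = x + x²/Ka
C₀ = 4.17 × 10^-2 + (4.17 × 10^-2)²/(1.51 × 10^-3) = 1.19 M

C₀ = 1.2 M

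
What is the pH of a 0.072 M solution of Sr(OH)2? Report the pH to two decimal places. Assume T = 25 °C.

Sr(OH)2 is a strong base (each formula unit releases 2 OH-); [OH-] = 0.144 M.
pOH = -log(0.144) = 0.84
pH = 14.00 - 0.84 = 13.16

pH = 13.16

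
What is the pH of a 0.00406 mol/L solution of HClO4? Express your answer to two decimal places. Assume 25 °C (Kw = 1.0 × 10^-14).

pH = 2.39

HClO4 is a strong acid and dissociates completely, so [H+] = 0.00406 M.
pH = -log(0.00406) = 2.39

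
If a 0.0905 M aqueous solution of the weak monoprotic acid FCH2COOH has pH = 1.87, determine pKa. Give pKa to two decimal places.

pKa = 2.63

[H+] = 10^(-1.87) = 1.35 × 10^-2 M
At equilibrium [HA] = 0.0905 − 1.35 × 10^-2 = 7.70 × 10^-2 M
Ka = [H+][A-]/[HA] = (1.35 × 10^-2)² / 7.70 × 10^-2 = 2.37 × 10^-3
pKa = -log(2.37 × 10^-3) = 2.63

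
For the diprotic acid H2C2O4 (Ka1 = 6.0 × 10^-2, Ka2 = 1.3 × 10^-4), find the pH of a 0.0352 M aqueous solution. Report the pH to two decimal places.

pH = 1.60

Since Ka1 ≫ Ka2, the first ionization dominates [H+].
Ka1 = x²/(0.0352 − x) = 6.0 × 10^-2
Solving the quadratic: x = (−Ka1 + √(Ka1² + 4·Ka1·C₀))/2 = 2.49 × 10^-2 M
pH = −log(2.49 × 10^-2) = 1.60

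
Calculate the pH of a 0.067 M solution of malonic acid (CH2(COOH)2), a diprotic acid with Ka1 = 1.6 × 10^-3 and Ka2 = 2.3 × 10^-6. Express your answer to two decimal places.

pH = 2.02

Ka1 ≫ Ka2, so treat the first dissociation as the only significant source of H+.
Ka1 = x²/(0.067 − x) = 1.6 × 10^-3
Solving the quadratic: x = (−Ka1 + √(Ka1² + 4·Ka1·C₀))/2 = 9.58 × 10^-3 M
pH = −log(9.58 × 10^-3) = 2.02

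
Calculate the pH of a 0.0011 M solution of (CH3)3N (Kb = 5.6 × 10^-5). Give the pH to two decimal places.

(CH3)3N + H2O ⇌ (CH3)3NH+ + OH-
Kb = [OH-]²/(0.0011 − [OH-]) = 5.6 × 10^-5
The 5% rule fails; solving [OH-]² + Kb·[OH-] − Kb·C₀ = 0 exactly:
[OH-] = (−Kb + √(Kb² + 4·Kb·C₀))/2 = 2.22 × 10^-4 M
pOH = 3.65, so pH = 14.00 − pOH = 10.35

pH = 10.35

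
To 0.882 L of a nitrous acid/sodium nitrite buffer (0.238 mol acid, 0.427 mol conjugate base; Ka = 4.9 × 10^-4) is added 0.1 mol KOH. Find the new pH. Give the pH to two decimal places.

After neutralization: n(HNO2) = 0.138 mol, n(NO2-) = 0.527 mol.
pKa = −log(4.9 × 10^-4) = 3.310
pH = pKa + log(n_NO2-/n_HNO2) = 3.310 + log(0.527/0.138) = 3.310 + (+0.582)

pH = 3.89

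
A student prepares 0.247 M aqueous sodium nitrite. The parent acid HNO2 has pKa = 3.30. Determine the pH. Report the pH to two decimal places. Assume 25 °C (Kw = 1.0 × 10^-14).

pH = 8.35

NO2- is the conjugate base of the weak acid HNO2.
Ka = 10^(−3.30) = 5.01 × 10^-4
Kb = Kw/Ka = 1.0×10^-14 / 5.01 × 10^-4 = 2.00 × 10^-11
Let x = [OH-] at equilibrium. Kb = x²/(0.247 − x).
Since Kb ≪ C₀, x ≈ √(Kb·C₀) = 2.22 × 10^-6 M.
pOH = −log(2.22 × 10^-6) = 5.65; pH = 14.00 − 5.65 = 8.35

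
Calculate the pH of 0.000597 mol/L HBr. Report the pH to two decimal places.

pH = 3.22

HBr is a strong acid and dissociates completely, so [H+] = 0.000597 M.
pH = -log(0.000597) = 3.22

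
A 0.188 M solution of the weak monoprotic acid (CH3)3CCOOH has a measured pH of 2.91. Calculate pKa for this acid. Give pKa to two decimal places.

pKa = 5.09

[H+] = 10^(-2.91) = 1.23 × 10^-3 M
At equilibrium [HA] = 0.188 − 1.23 × 10^-3 = 1.87 × 10^-1 M
Ka = [H+][A-]/[HA] = (1.23 × 10^-3)² / 1.87 × 10^-1 = 8.09 × 10^-6
pKa = -log(8.09 × 10^-6) = 5.09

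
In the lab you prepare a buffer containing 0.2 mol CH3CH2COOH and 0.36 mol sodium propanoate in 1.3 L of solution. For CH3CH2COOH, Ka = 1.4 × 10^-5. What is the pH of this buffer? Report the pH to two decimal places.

pH = 5.11

pKa = −log(1.4 × 10^-5) = 4.854
Using pH = pKa + log([base]/[acid]) with [base]/[acid] = 0.36/0.2:
pH = 4.854 + (+0.255) = 5.11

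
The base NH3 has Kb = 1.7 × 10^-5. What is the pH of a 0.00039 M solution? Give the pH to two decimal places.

pH = 9.87

NH3 + H2O ⇌ NH4+ + OH-
Let x = [OH-] at equilibrium. Kb = x²/(0.00039 − x).
x is not negligible relative to C₀; solve x² + 1.7e-05·x − 6.63e-09 = 0.
x = (−Kb + √(Kb² + 4·Kb·C₀))/2 = 7.34 × 10^-5 M
pOH = 4.13, so pH = 14.00 − pOH = 9.87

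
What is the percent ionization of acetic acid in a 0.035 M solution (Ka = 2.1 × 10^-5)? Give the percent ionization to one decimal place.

CH3COOH ⇌ CH3COO- + H+; let x = [H+] at equilibrium.
x ≈ √(Ka·C₀) = √(2.1 × 10^-5 × 0.035) = 8.57 × 10^-4 M
% ionization = x/C₀ × 100% = 8.57 × 10^-4/0.035 × 100% = 2.4%

2.4%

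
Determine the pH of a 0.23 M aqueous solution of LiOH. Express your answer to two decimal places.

pH = 13.36

LiOH is a strong base; [OH-] = 0.23 M.
pOH = -log(0.23) = 0.64
pH = 14.00 - 0.64 = 13.36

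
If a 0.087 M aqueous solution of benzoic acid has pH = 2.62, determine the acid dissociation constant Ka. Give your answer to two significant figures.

[H+] = 10^(-2.62) = 2.40 × 10^-3 M
At equilibrium [HA] = 0.087 − 2.40 × 10^-3 = 8.46 × 10^-2 M
Ka = [H+][A-]/[HA] = (2.40 × 10^-3)² / 8.46 × 10^-2 = 6.8 × 10^-5

Ka = 6.8 × 10^-5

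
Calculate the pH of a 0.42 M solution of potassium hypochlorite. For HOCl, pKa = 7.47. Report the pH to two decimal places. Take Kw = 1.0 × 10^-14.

pH = 10.55

OCl- is the conjugate base of the weak acid HOCl.
Ka = 10^(−7.47) = 3.39 × 10^-8
Kb = Kw/Ka = 1.0×10^-14 / 3.39 × 10^-8 = 2.95 × 10^-7
Let x = [OH-] at equilibrium. Kb = x²/(0.42 − x).
Neglecting x in the denominator: x = √(2.95 × 10^-7 × 0.42) = 3.52 × 10^-4 M
Check: 0.084% ionized — well under 5%, approximation valid.
pOH = 3.45, so pH = 14.00 − pOH = 10.55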